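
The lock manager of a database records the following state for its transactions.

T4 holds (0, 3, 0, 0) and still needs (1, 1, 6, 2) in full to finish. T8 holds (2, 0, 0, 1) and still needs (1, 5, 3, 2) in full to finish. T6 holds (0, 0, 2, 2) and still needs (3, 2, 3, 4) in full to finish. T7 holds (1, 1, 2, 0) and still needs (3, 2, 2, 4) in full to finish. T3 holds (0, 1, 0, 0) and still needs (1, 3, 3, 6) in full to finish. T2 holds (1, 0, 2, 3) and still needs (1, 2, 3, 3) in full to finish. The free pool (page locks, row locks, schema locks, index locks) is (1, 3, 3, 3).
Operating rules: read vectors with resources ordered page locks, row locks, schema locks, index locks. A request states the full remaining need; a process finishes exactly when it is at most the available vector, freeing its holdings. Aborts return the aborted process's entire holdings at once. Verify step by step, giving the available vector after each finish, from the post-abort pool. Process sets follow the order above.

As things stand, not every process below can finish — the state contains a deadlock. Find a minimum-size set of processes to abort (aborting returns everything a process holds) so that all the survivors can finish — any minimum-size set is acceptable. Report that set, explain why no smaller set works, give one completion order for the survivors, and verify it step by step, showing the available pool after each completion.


Abort T4.
Key observation: before aborting T4, T8 was permanently blocked — no order could ever run it; afterwards it completes at step 1.
Minimality: the empty abort set fails — the state is deadlocked as it stands.
The survivors complete as T8, T2, T7, T6, T3. Verifying each step (starting from the post-abort pool):
  pool = (1, 6, 3, 3)
  T8: need (1, 5, 3, 2) fits (1, 6, 3, 3); releases (2, 0, 0, 1), pool now (3, 6, 3, 4)
  T2: need (1, 2, 3, 3) fits (3, 6, 3, 4); releases (1, 0, 2, 3), pool now (4, 6, 5, 7)
  T7: need (3, 2, 2, 4) fits (4, 6, 5, 7); releases (1, 1, 2, 0), pool now (5, 7, 7, 7)
  T6: need (3, 2, 3, 4) fits (5, 7, 7, 7); releases (0, 0, 2, 2), pool now (5, 7, 9, 9)
  T3: need (1, 3, 3, 6) fits (5, 7, 9, 9); releases (0, 1, 0, 0), pool now (5, 8, 9, 9)


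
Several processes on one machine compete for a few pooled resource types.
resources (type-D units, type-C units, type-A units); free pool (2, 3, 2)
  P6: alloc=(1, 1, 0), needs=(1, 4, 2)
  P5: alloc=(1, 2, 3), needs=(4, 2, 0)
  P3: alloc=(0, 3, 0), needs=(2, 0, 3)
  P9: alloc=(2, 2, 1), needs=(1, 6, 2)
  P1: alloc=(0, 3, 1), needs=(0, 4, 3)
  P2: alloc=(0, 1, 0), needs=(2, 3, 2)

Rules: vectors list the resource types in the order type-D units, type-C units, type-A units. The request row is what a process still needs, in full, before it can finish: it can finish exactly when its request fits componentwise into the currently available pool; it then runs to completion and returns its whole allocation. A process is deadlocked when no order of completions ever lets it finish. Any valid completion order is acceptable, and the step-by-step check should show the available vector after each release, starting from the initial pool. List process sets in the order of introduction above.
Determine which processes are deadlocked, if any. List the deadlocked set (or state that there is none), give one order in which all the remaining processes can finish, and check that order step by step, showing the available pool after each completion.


Deadlocked set: P5, P3, P9 and P1.
Key observation: after P2, P6 the pool peaks at (3, 5, 2), and each blocked process is short somewhere: P5 on type-D units; P3 on type-A units; P9 on type-C units; P1 on type-A units.
The rest can finish in the order P2, P6. Step-by-step check:
  pool = (2, 3, 2)
  P2: need (2, 3, 2) fits (2, 3, 2); releases (0, 1, 0), pool now (2, 4, 2)
  P6: need (1, 4, 2) fits (2, 4, 2); releases (1, 1, 0), pool now (3, 5, 2)
The stuck group stays short no matter what:
  P5 cannot run: need (4, 2, 0) vs free (3, 5, 2) (insufficient type-D units)
  P3 cannot run: need (2, 0, 3) vs free (3, 5, 2) (insufficient type-A units)
  P9 cannot run: need (1, 6, 2) vs free (3, 5, 2) (insufficient type-C units)
  P1 cannot run: need (0, 4, 3) vs free (3, 5, 2) (insufficient type-A units)


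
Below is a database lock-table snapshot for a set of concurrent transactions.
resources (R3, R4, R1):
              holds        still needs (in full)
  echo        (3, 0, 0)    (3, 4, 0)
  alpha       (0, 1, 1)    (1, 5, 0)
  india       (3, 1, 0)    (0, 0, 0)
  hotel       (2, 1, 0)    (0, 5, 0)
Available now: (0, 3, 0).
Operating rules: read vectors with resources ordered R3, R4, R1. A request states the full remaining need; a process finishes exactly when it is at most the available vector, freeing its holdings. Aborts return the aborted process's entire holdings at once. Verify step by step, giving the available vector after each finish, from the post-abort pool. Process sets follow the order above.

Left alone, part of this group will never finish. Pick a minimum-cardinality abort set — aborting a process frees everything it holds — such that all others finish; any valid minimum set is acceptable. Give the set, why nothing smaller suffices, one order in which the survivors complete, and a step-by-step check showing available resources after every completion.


The answer: abort alpha.
Key observation: the returned (0, 1, 1) from alpha is what brings hotel — unrunnable before, under any order — into play at step 2.
Why nothing smaller works: aborting no one leaves the state deadlocked as given.
Survivors finish in the order: india, hotel, echo. Step-by-step check (pool after the aborts first):
  pool = (0, 4, 1)
  india: need (0, 0, 0) fits (0, 4, 1); releases (3, 1, 0), pool now (3, 5, 1)
  hotel: need (0, 5, 0) fits (3, 5, 1); releases (2, 1, 0), pool now (5, 6, 1)
  echo: need (3, 4, 0) fits (5, 6, 1); releases (3, 0, 0), pool now (8, 6, 1)


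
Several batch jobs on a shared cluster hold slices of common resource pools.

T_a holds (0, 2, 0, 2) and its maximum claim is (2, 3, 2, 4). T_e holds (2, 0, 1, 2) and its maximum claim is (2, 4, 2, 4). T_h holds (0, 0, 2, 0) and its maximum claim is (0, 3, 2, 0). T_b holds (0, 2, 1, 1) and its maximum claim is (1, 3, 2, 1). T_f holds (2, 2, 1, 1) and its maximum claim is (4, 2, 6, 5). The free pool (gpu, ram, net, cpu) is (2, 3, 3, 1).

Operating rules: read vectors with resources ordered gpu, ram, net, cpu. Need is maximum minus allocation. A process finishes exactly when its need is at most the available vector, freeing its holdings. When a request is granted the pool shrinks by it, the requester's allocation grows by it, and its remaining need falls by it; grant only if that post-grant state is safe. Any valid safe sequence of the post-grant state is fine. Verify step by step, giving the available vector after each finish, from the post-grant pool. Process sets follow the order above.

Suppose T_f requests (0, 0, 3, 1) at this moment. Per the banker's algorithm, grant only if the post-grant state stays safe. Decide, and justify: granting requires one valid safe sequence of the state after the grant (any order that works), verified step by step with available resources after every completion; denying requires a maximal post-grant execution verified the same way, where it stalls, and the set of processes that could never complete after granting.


DENY: after the grant no complete ordering would exist.
Key observation: even finishing T_h, T_b leaves just (2, 5, 3, 1) free — too little cpu for any of the remaining processes.
Pretend the grant happened; the run T_h, T_b goes as far as possible. Verifying each step:
  pool = (2, 3, 0, 0)
  run T_h (needs (0, 3, 0, 0), free (2, 3, 0, 0)); after release of (0, 0, 2, 0) the pool is (2, 3, 2, 0)
  run T_b (needs (1, 1, 1, 0), free (2, 3, 2, 0)); after release of (0, 2, 1, 1) the pool is (2, 5, 3, 1)
  blocked: T_a wants (2, 1, 2, 2), pool (2, 5, 3, 1) — not enough cpu
  blocked: T_e wants (0, 4, 1, 2), pool (2, 5, 3, 1) — not enough cpu
  blocked: T_f wants (2, 0, 2, 3), pool (2, 5, 3, 1) — not enough cpu
Post-grant, the permanently blocked set is T_a, T_e and T_f.


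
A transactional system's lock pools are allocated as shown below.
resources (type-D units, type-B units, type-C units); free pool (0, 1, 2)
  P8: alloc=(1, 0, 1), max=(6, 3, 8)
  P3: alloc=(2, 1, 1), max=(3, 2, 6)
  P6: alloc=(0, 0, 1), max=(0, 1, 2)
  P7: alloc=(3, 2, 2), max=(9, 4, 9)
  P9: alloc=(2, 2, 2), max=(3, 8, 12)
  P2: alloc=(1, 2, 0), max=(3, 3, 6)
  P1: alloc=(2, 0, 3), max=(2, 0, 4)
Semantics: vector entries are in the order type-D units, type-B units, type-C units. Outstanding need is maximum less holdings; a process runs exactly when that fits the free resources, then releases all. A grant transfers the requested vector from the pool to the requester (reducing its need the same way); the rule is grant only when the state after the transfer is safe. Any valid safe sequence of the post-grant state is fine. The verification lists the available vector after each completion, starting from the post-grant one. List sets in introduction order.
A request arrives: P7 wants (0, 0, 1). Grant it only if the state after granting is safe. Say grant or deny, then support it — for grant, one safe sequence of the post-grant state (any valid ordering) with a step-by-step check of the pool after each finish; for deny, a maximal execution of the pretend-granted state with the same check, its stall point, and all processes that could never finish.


DENY — the pretend-granted state is unsafe.
Key observation: after P1, P6, P3, P2 the pool peaks at (5, 4, 6), and each blocked process is short somewhere: P8 on type-C units; P7 on type-D units; P9 on type-B units, type-C units.
On the post-grant state, P1, P6, P3, P2 is a maximal run — nothing extends it. Step-by-step check:
  pool = (0, 1, 1)
  run P1 (needs (0, 0, 1), free (0, 1, 1)); after release of (2, 0, 3) the pool is (2, 1, 4)
  run P6 (needs (0, 1, 1), free (2, 1, 4)); after release of (0, 0, 1) the pool is (2, 1, 5)
  run P3 (needs (1, 1, 5), free (2, 1, 5)); after release of (2, 1, 1) the pool is (4, 2, 6)
  run P2 (needs (2, 1, 6), free (4, 2, 6)); after release of (1, 2, 0) the pool is (5, 4, 6)
  P8 still needs (5, 3, 7) but only (5, 4, 6) is free — short on type-C units
  P7 still needs (6, 2, 6) but only (5, 4, 6) is free — short on type-D units
  P9 still needs (1, 6, 10) but only (5, 4, 6) is free — short on type-B units and type-C units
Post-grant, the permanently blocked set is P8, P7 and P9.


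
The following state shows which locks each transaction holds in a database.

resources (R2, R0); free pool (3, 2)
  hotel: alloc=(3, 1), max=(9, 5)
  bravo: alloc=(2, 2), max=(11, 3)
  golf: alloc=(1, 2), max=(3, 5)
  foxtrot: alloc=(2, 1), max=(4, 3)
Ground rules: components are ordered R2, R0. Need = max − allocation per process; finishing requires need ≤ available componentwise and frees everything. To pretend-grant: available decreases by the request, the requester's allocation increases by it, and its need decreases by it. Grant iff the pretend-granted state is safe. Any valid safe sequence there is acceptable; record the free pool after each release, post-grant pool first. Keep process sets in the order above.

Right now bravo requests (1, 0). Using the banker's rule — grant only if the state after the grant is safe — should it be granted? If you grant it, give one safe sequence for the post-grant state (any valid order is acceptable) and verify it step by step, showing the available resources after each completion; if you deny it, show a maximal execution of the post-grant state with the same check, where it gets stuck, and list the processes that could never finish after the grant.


DENY: after the grant no complete ordering would exist.
Key observation: after foxtrot, golf complete, (5, 5) is the best the pool ever gets, yet each leftover process wants more R2.
Pretend the grant happened; the run foxtrot, golf goes as far as possible. Verifying each step:
  pool = (2, 2)
  run foxtrot (needs (2, 2), free (2, 2)); after release of (2, 1) the pool is (4, 3)
  run golf (needs (2, 3), free (4, 3)); after release of (1, 2) the pool is (5, 5)
  hotel cannot run: need (6, 4) vs free (5, 5) (insufficient R2)
  bravo cannot run: need (8, 1) vs free (5, 5) (insufficient R2)
Had the request been granted, hotel and bravo could never finish.


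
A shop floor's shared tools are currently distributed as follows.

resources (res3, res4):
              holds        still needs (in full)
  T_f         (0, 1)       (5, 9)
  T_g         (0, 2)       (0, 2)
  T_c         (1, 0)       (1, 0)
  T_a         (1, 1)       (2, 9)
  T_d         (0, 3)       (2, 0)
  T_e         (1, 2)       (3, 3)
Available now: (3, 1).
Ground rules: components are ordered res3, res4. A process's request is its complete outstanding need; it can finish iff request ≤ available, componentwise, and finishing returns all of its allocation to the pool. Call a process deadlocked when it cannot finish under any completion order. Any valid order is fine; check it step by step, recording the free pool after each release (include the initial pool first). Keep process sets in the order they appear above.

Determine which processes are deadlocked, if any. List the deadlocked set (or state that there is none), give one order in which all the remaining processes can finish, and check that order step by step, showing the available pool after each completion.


Deadlocked set: T_f and T_a.
Key observation: after T_d, T_g, T_c, T_e complete, (5, 8) is the best the pool ever gets, yet each leftover process wants more res4.
One completion order for the rest: T_d, T_g, T_c, T_e. Step-by-step check:
  pool = (3, 1)
  T_d needs (2, 0) <= (3, 1) -> finishes; pool += (0, 3) = (3, 4)
  T_g needs (0, 2) <= (3, 4) -> finishes; pool += (0, 2) = (3, 6)
  T_c needs (1, 0) <= (3, 6) -> finishes; pool += (1, 0) = (4, 6)
  T_e needs (3, 3) <= (4, 6) -> finishes; pool += (1, 2) = (5, 8)
The blocked processes can never fit:
  T_f cannot run: need (5, 9) vs free (5, 8) (insufficient res4)
  T_a cannot run: need (2, 9) vs free (5, 8) (insufficient res4)


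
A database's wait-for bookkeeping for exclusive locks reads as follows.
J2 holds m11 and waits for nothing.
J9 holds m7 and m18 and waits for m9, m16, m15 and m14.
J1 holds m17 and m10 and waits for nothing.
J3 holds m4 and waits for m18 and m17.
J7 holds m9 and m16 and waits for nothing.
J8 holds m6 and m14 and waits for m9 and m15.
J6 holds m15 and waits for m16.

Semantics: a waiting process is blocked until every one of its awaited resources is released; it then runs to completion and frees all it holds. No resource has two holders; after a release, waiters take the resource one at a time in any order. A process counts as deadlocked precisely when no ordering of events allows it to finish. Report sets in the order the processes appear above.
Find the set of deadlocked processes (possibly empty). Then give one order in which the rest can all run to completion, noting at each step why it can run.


Nothing here is deadlocked.
Key observation: every chain of waits terminates; starting from the processes that wait on nothing, all the rest unlock in turn.
The rest can finish in the order J2, J7, J6, J8, J9, J1, J3.
Check, step by step:
  J2: no waits; runs immediately, freeing m11
  J7: no waits; runs immediately, freeing m9 and m16
  J6 waits on m16 — all released -> runs and releases m15
  J8 waits on m9 and m15 — all released -> runs and releases m6 and m14
  J9 waits on m9, m16, m15 and m14 — all released -> runs and releases m7 and m18
  J1: no waits; runs immediately, freeing m17 and m10
  J3 waits on m18 and m17 — all released -> runs and releases m4


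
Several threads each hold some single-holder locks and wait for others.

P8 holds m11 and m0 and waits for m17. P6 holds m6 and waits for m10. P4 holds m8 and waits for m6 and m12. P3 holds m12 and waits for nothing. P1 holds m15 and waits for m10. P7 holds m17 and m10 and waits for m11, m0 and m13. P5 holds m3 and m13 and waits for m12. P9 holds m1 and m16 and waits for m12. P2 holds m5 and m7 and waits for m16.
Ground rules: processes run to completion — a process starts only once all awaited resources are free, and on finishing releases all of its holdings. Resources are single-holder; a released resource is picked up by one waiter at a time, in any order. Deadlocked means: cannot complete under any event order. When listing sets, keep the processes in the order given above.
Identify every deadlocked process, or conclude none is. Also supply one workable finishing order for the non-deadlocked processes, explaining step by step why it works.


Deadlocked: P8, P6, P4, P1 and P7.
Key observation: the knot is the closed ring of waits P8 -> P7 -> P8; P6, P4 and P1 wait into the deadlock from upstream.
A valid finishing order for the others: P3, P9, P2, P5.
Verifying each step:
  P3: no waits; runs immediately, freeing m12
  P9 waits on m12 — all released -> runs and releases m1 and m16
  P2 waits on m16 — all released -> runs and releases m5 and m7
  P5 waits on m12 — all released -> runs and releases m3 and m13


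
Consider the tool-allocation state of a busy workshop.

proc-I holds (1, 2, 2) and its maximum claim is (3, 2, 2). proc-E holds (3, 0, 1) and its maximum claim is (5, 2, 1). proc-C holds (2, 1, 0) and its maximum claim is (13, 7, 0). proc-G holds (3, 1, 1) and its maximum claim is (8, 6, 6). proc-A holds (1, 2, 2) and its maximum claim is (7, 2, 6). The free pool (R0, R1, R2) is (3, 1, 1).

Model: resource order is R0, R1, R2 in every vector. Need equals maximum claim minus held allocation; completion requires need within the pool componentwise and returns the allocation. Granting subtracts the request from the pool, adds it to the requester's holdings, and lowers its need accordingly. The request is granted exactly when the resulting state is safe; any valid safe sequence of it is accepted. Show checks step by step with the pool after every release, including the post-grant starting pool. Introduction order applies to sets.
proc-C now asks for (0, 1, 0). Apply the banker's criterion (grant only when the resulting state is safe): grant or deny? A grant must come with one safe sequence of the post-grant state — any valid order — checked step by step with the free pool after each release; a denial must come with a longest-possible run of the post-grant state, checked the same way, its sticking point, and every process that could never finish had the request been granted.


DENY: after the grant no complete ordering would exist.
Key observation: no order helps: past proc-I, proc-E, proc-A, the free pool tops out at (8, 4, 6), below what each blocked process needs in R1.
After a pretend grant, a maximal execution: proc-I, proc-E, proc-A — then nothing else fits. Verifying each step:
  pool = (3, 0, 1)
  run proc-I (needs (2, 0, 0), free (3, 0, 1)); after release of (1, 2, 2) the pool is (4, 2, 3)
  run proc-E (needs (2, 2, 0), free (4, 2, 3)); after release of (3, 0, 1) the pool is (7, 2, 4)
  run proc-A (needs (6, 0, 4), free (7, 2, 4)); after release of (1, 2, 2) the pool is (8, 4, 6)
  blocked: proc-C wants (11, 5, 0), pool (8, 4, 6) — not enough R0 and R1
  blocked: proc-G wants (5, 5, 5), pool (8, 4, 6) — not enough R1
Post-grant, the permanently blocked set is proc-C and proc-G.


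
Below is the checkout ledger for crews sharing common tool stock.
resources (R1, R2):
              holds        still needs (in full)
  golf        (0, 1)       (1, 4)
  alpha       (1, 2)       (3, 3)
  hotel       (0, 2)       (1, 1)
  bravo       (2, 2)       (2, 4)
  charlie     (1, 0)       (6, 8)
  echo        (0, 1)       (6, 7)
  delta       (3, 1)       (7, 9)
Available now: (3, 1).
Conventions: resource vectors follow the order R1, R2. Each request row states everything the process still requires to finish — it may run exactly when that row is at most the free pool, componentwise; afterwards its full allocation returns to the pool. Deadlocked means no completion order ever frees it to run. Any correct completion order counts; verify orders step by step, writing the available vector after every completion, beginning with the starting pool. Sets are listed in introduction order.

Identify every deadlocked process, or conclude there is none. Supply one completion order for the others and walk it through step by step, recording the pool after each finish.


No process is deadlocked.
Key observation: there is always a runnable process — hotel first — so the state unwinds completely.
One completion order for the rest: hotel, alpha, bravo, golf, charlie, echo, delta. Walking it through:
  pool = (3, 1)
  hotel: need (1, 1) fits (3, 1); releases (0, 2), pool now (3, 3)
  alpha: need (3, 3) fits (3, 3); releases (1, 2), pool now (4, 5)
  bravo: need (2, 4) fits (4, 5); releases (2, 2), pool now (6, 7)
  golf: need (1, 4) fits (6, 7); releases (0, 1), pool now (6, 8)
  charlie: need (6, 8) fits (6, 8); releases (1, 0), pool now (7, 8)
  echo: need (6, 7) fits (7, 8); releases (0, 1), pool now (7, 9)
  delta: need (7, 9) fits (7, 9); releases (3, 1), pool now (10, 10)


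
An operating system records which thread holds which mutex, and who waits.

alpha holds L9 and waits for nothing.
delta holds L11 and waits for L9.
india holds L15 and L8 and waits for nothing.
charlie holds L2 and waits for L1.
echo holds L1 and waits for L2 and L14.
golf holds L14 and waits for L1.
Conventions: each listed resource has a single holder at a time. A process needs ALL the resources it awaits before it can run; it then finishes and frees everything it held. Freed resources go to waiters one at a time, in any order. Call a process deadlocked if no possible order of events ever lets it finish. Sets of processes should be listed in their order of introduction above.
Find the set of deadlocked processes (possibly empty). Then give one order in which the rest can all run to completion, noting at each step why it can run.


The deadlocked set is charlie, echo and golf.
Key observation: the waits loop around charlie -> echo -> charlie with no way out; golf is caught in further circular waits.
A valid finishing order for the others: alpha, india, delta.
Check, step by step:
  alpha: no waits; runs immediately, freeing L9
  india: no waits; runs immediately, freeing L15 and L8
  delta: everything it awaited (L9) is free; runs, freeing L11


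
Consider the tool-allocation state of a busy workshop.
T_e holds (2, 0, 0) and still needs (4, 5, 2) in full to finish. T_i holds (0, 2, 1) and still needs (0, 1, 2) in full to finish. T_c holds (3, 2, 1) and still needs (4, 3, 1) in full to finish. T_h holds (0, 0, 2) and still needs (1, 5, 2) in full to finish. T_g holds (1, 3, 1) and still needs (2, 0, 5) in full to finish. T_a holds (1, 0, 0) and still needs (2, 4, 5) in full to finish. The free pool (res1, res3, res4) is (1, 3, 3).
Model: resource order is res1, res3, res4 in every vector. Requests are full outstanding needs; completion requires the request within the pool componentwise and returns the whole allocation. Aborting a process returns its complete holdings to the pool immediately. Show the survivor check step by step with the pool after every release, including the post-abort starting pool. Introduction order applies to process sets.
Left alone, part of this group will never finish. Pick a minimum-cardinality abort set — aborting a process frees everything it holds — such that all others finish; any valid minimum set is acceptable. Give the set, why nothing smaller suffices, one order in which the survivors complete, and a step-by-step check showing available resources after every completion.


Minimum abort set: T_e.
Key observation: the returned (2, 0, 0) from T_e is what brings T_g — unrunnable before, under any order — into play at step 3.
Minimality: the empty abort set fails — the state is deadlocked as it stands.
The survivors complete as T_i, T_h, T_g, T_c, T_a. Verifying each step (starting from the post-abort pool):
  pool = (3, 3, 3)
  T_i: need (0, 1, 2) fits (3, 3, 3); releases (0, 2, 1), pool now (3, 5, 4)
  T_h: need (1, 5, 2) fits (3, 5, 4); releases (0, 0, 2), pool now (3, 5, 6)
  T_g: need (2, 0, 5) fits (3, 5, 6); releases (1, 3, 1), pool now (4, 8, 7)
  T_c: need (4, 3, 1) fits (4, 8, 7); releases (3, 2, 1), pool now (7, 10, 8)
  T_a: need (2, 4, 5) fits (7, 10, 8); releases (1, 0, 0), pool now (8, 10, 8)


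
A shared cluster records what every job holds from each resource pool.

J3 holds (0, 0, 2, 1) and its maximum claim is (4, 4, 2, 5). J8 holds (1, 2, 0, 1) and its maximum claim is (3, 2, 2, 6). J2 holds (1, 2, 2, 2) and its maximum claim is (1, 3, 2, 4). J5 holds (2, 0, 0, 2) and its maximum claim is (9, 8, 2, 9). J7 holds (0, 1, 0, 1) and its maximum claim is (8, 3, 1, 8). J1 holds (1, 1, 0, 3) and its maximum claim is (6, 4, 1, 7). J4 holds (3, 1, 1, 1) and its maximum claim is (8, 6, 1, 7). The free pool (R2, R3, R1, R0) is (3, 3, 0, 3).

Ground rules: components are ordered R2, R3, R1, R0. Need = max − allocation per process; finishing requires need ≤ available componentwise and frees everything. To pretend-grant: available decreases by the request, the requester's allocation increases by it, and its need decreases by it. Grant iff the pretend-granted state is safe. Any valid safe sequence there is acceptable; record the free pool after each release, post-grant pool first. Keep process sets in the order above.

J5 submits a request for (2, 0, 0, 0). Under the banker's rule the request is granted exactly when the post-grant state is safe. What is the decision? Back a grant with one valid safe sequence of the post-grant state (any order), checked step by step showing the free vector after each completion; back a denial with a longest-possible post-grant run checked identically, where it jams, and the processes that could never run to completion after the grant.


DENY: after the grant no complete ordering would exist.
Key observation: once J2, J8 finish, the pool peaks at (3, 7, 2, 6) — and every remaining process still needs more R2 than that.
Pretend the grant happened; the run J2, J8 goes as far as possible. Walking it through:
  pool = (1, 3, 0, 3)
  J2 needs (0, 1, 0, 2) <= (1, 3, 0, 3) -> finishes; pool += (1, 2, 2, 2) = (2, 5, 2, 5)
  J8 needs (2, 0, 2, 5) <= (2, 5, 2, 5) -> finishes; pool += (1, 2, 0, 1) = (3, 7, 2, 6)
  J3 cannot run: need (4, 4, 0, 4) vs free (3, 7, 2, 6) (insufficient R2)
  J5 cannot run: need (5, 8, 2, 7) vs free (3, 7, 2, 6) (insufficient R2, R3 and R0)
  J7 cannot run: need (8, 2, 1, 7) vs free (3, 7, 2, 6) (insufficient R2 and R0)
  J1 cannot run: need (5, 3, 1, 4) vs free (3, 7, 2, 6) (insufficient R2)
  J4 cannot run: need (5, 5, 0, 6) vs free (3, 7, 2, 6) (insufficient R2)
Post-grant, the permanently blocked set is J3, J5, J7, J1 and J4.


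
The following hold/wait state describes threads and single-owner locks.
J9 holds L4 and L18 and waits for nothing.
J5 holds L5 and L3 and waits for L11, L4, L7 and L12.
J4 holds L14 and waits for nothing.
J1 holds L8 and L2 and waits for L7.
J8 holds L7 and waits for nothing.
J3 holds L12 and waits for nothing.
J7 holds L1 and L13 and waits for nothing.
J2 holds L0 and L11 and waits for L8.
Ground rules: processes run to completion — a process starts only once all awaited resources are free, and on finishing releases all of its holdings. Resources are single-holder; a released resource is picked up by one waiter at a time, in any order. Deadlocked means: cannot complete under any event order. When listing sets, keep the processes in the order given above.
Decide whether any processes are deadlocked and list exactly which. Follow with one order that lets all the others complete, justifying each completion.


No process is deadlocked.
Key observation: the wait graph is acyclic; completion cascades from the unblocked processes through everyone else.
The rest can finish in the order J8, J1, J7, J4, J9, J3, J2, J5.
Check, step by step:
  run J8 (it waits on nothing); releases L7
  J1 waits on L7 — all released -> runs and releases L8 and L2
  run J7 (it waits on nothing); releases L1 and L13
  run J4 (it waits on nothing); releases L14
  run J9 (it waits on nothing); releases L4 and L18
  run J3 (it waits on nothing); releases L12
  J2 waits on L8 — all released -> runs and releases L0 and L11
  J5 waits on L11, L4, L7 and L12 — all released -> runs and releases L5 and L3


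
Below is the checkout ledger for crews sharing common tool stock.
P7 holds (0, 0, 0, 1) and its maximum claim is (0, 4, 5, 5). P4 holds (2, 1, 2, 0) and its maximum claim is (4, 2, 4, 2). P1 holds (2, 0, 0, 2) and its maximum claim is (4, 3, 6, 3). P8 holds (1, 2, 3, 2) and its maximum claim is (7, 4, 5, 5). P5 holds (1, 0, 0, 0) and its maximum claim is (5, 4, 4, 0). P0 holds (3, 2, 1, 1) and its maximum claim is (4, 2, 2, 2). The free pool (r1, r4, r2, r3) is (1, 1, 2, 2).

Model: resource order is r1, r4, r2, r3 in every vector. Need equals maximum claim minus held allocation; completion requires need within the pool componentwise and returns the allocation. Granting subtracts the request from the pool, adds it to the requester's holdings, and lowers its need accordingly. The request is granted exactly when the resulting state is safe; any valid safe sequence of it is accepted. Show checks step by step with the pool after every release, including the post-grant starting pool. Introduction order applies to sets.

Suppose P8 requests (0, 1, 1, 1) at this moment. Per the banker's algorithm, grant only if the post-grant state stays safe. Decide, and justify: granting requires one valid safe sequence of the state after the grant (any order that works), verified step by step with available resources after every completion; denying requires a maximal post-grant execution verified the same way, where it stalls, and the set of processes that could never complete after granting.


GRANT. The post-grant state is safe; one safe sequence: P0, P4, P8, P7, P5, P1.
Key observation: the grant leaves (1, 0, 1, 1) free — enough for P0, whose release restarts the cascade.
Check on the post-grant state, step by step:
  pool = (1, 0, 1, 1)
  run P0 (needs (1, 0, 1, 1), free (1, 0, 1, 1)); after release of (3, 2, 1, 1) the pool is (4, 2, 2, 2)
  run P4 (needs (2, 1, 2, 2), free (4, 2, 2, 2)); after release of (2, 1, 2, 0) the pool is (6, 3, 4, 2)
  run P8 (needs (6, 1, 1, 2), free (6, 3, 4, 2)); after release of (1, 3, 4, 3) the pool is (7, 6, 8, 5)
  run P7 (needs (0, 4, 5, 4), free (7, 6, 8, 5)); after release of (0, 0, 0, 1) the pool is (7, 6, 8, 6)
  run P5 (needs (4, 4, 4, 0), free (7, 6, 8, 6)); after release of (1, 0, 0, 0) the pool is (8, 6, 8, 6)
  run P1 (needs (2, 3, 6, 1), free (8, 6, 8, 6)); after release of (2, 0, 0, 2) the pool is (10, 6, 8, 8)


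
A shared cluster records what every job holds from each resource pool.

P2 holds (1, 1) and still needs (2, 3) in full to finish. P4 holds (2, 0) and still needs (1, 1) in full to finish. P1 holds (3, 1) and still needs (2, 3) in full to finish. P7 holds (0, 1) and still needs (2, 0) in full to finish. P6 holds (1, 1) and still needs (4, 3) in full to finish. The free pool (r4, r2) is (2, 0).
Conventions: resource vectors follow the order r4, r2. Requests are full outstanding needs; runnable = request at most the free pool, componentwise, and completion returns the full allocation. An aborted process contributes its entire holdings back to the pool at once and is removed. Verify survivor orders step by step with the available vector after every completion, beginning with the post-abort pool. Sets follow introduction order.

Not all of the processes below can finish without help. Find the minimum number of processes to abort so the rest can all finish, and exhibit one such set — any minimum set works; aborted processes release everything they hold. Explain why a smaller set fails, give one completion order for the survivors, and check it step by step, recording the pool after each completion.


Minimum abort set: P1 and P6.
Key observation: P2 was stuck for good until P1 and P6 gave back (4, 2); in the order shown it finishes at step 3.
No one abort is enough; case by case: P2 alone leaves P1 blocked (short on r2); P4 alone leaves P2 blocked (short on r2); P1 alone leaves P2 blocked (short on r2); P7 alone leaves P2 blocked (short on r2); P6 alone leaves P2 blocked (short on r2).
Survivors finish in the order: P7, P4, P2. Check, step by step (pool after the aborts first):
  pool = (6, 2)
  P7: need (2, 0) fits (6, 2); releases (0, 1), pool now (6, 3)
  P4: need (1, 1) fits (6, 3); releases (2, 0), pool now (8, 3)
  P2: need (2, 3) fits (8, 3); releases (1, 1), pool now (9, 4)


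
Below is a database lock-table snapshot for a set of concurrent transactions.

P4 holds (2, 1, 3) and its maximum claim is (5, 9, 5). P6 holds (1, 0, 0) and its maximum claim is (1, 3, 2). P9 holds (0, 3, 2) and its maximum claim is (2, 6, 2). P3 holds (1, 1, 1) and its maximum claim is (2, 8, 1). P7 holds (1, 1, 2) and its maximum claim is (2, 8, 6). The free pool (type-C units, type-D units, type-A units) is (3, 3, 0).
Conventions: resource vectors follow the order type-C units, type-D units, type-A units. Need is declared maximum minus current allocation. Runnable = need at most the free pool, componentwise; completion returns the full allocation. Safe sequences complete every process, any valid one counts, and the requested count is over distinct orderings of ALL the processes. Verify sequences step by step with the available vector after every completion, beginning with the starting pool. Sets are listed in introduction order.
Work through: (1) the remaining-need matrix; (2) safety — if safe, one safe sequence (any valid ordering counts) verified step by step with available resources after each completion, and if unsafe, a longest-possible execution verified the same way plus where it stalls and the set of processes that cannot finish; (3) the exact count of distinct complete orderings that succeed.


(1) Remaining need (order type-C units, type-D units, type-A units):
  P4: (3, 8, 2)
  P6: (0, 3, 2)
  P9: (2, 3, 0)
  P3: (1, 7, 0)
  P7: (1, 7, 4)
(2) UNSAFE — no complete ordering exists.
Key observation: the pool after P9, P6 is (4, 6, 2); every surviving request exceeds it in type-D units, so progress ends there.
Going as far as possible: P9, P6; after that, nothing fits. Step-by-step check:
  pool = (3, 3, 0)
  P9: need (2, 3, 0) fits (3, 3, 0); releases (0, 3, 2), pool now (3, 6, 2)
  P6: need (0, 3, 2) fits (3, 6, 2); releases (1, 0, 0), pool now (4, 6, 2)
  blocked: P4 wants (3, 8, 2), pool (4, 6, 2) — not enough type-D units
  blocked: P3 wants (1, 7, 0), pool (4, 6, 2) — not enough type-D units
  blocked: P7 wants (1, 7, 4), pool (4, 6, 2) — not enough type-D units and type-A units
Permanently blocked: P4, P3 and P7.
(3) Precisely 0 of the possible complete orderings are safe sequences.


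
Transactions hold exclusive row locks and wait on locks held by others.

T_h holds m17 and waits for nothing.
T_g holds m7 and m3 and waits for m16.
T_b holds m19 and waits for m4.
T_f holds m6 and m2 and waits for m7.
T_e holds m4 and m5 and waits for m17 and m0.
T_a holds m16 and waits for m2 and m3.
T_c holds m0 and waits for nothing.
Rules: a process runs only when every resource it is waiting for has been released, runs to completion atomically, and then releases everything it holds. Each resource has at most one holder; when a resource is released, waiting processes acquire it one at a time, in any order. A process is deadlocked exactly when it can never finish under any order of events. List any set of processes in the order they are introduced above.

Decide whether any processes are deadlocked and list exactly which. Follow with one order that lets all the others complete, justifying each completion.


Deadlocked: T_g, T_f and T_a.
Key observation: the wait chain closes on itself along T_g -> T_a -> T_g; T_f is caught in further circular waits.
The rest can finish in the order T_h, T_c, T_e, T_b.
Verifying each step:
  run T_h (it waits on nothing); releases m17
  run T_c (it waits on nothing); releases m0
  T_e waits on m17 and m0 — all released -> runs and releases m4 and m5
  T_b waits on m4 — all released -> runs and releases m19


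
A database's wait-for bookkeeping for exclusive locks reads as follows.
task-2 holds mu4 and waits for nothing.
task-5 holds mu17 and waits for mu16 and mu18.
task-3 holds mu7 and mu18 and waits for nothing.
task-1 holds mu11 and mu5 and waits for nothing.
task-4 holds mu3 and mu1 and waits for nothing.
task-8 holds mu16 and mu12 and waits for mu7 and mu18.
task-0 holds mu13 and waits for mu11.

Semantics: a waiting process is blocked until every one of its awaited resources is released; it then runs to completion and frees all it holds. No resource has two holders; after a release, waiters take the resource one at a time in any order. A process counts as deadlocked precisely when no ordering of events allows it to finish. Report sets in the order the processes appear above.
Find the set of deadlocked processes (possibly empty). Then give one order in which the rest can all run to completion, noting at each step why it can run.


Nothing here is deadlocked.
Key observation: the wait relation is loop-free; peeling off processes with no waits unwinds the whole state.
The rest can finish in the order task-1, task-3, task-4, task-8, task-0, task-5, task-2.
Step-by-step check:
  task-1: no waits; runs immediately, freeing mu11 and mu5
  task-3: no waits; runs immediately, freeing mu7 and mu18
  task-4: no waits; runs immediately, freeing mu3 and mu1
  run task-8 (all its waits — mu7 and mu18 — are resolved); releases mu16 and mu12
  run task-0 (all its waits — mu11 — are resolved); releases mu13
  run task-5 (all its waits — mu16 and mu18 — are resolved); releases mu17
  task-2: no waits; runs immediately, freeing mu4


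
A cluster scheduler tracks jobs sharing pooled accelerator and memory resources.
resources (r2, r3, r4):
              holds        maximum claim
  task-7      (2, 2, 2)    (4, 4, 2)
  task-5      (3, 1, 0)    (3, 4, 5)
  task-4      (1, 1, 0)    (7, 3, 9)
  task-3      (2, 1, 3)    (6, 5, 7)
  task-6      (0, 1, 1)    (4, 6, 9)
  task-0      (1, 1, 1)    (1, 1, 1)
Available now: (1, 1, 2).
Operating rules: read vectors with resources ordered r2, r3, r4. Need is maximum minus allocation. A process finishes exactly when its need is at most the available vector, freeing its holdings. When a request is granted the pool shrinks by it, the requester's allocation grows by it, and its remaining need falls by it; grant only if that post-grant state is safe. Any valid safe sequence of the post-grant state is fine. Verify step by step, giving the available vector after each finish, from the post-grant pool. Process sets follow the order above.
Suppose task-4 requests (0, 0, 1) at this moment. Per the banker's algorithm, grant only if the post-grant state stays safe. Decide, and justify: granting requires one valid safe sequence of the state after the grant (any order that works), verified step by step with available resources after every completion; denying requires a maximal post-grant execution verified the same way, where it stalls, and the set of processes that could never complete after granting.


DENY — the pretend-granted state is unsafe.
Key observation: the wall is r4: completing task-0, task-7, task-3, task-5 brings the pool only to (9, 6, 7), and all the rest need more.
On the post-grant state, task-0, task-7, task-3, task-5 is a maximal run — nothing extends it. Step-by-step check:
  pool = (1, 1, 1)
  task-0: need (0, 0, 0) fits (1, 1, 1); releases (1, 1, 1), pool now (2, 2, 2)
  task-7: need (2, 2, 0) fits (2, 2, 2); releases (2, 2, 2), pool now (4, 4, 4)
  task-3: need (4, 4, 4) fits (4, 4, 4); releases (2, 1, 3), pool now (6, 5, 7)
  task-5: need (0, 3, 5) fits (6, 5, 7); releases (3, 1, 0), pool now (9, 6, 7)
  task-4 cannot run: need (6, 2, 8) vs free (9, 6, 7) (insufficient r4)
  task-6 cannot run: need (4, 5, 8) vs free (9, 6, 7) (insufficient r4)
Had the request been granted, task-4 and task-6 could never finish.


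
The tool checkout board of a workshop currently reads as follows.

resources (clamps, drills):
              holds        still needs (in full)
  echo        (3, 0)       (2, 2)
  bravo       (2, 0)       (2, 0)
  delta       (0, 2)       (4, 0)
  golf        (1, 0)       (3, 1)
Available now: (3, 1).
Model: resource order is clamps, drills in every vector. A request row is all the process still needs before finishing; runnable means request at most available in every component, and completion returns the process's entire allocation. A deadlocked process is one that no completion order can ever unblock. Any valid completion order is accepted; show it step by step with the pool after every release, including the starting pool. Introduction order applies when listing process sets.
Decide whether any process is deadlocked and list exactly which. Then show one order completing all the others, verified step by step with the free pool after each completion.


No process is deadlocked.
Key observation: golf can run right away; the returned allocation unlocks the remaining processes in turn.
A valid finishing order for the others: golf, delta, echo, bravo. Walking it through:
  pool = (3, 1)
  run golf (needs (3, 1), free (3, 1)); after release of (1, 0) the pool is (4, 1)
  run delta (needs (4, 0), free (4, 1)); after release of (0, 2) the pool is (4, 3)
  run echo (needs (2, 2), free (4, 3)); after release of (3, 0) the pool is (7, 3)
  run bravo (needs (2, 0), free (7, 3)); after release of (2, 0) the pool is (9, 3)
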